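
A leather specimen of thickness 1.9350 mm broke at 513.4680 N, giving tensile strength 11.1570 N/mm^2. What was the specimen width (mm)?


Formula: w = F / (TS * t)
Substituting: w = 513.4680 / (11.1570 * 1.9350)
Result: 23.7840 mm


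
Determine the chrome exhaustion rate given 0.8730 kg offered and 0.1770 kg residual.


Formula: Uptake = (offered - residual) / offered * 100
Substituting: Uptake = (0.8730 - 0.1770) / 0.8730 * 100
Result: 79.7251 %


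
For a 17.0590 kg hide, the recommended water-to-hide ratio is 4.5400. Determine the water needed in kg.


Formula: Water = hide_weight * ratio
Substituting: Water = 17.0590 * 4.5400
Result: 77.4479 kg


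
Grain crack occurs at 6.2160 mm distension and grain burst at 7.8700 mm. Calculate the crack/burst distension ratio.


Formula: Ratio = crack / burst
Substituting: Ratio = 6.2160 / 7.8700
Result: 0.7898


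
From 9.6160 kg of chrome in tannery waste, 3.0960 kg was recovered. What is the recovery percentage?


Formula: Recovery = recovered / input * 100
Substituting: Recovery = 3.0960 / 9.6160 * 100
Result: 32.1963 %


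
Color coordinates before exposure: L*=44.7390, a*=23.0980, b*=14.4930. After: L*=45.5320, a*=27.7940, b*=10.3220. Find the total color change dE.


dL = 0.7930, da = 4.6960, db = -4.1710
dE = sqrt(0.7930^2 + 4.6960^2 + (-4.1710)^2) = 6.3308


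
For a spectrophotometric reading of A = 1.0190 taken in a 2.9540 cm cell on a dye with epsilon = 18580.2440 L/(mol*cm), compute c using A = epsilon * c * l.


Formula: c = A / (epsilon * l)
Substituting: c = 1.0190 / (18580.2440 * 2.9540)
Result: 1.8566e-05 mol/L


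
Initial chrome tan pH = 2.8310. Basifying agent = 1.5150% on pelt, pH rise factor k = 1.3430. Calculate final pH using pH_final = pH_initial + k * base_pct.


Formula: pH_final = pH_initial + k * base_pct
Substituting: pH_final = 2.8310 + 1.3430 * 1.5150
Result: 4.8656


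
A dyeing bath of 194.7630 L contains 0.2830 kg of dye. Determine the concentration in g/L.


Formula: Conc = dye_mass(kg) / volume(L) * 1000
Substituting: Conc = 0.2830 / 194.7630 * 1000
Result: 1.4530 g/L


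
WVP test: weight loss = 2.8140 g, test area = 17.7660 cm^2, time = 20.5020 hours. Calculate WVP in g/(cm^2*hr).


Formula: WVP = loss / (area * time)
Substituting: WVP = 2.8140 / (17.7660 * 20.5020)
Result: 0.00772571 g/(cm^2*hr)


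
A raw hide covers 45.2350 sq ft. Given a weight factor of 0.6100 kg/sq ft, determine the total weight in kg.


Formula: Weight = area * weight_per_sqft
Substituting: Weight = 45.2350 * 0.6100
Result: 27.5933 kg


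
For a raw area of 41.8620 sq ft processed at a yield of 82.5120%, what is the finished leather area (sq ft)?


Formula: finished = raw * yield / 100
Substituting: finished = 41.8620 * 82.5120 / 100
Result: 34.5412 sq ft


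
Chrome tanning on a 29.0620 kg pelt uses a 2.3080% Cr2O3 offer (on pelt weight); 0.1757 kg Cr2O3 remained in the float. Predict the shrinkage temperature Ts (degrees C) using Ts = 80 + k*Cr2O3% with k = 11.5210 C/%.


Offered = pelt * offer_pct / 100 = 29.0620 * 2.3080 / 100 = 0.6708 kg
Uptake = offered - residual = 0.6708 - 0.1757 = 0.4951 kg
Cr2O3% on pelt = uptake / pelt * 100 = 0.4951 / 29.0620 * 100 = 1.7034 %
Ts = 80 + k * Cr2O3% = 80 + 11.5210 * 1.7034 = 99.6252 C


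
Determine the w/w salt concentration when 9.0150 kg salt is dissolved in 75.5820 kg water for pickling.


Formula: Conc = salt / (water + salt) * 100
Substituting: Conc = 9.0150 / (75.5820 + 9.0150) * 100
Result: 10.6564 %


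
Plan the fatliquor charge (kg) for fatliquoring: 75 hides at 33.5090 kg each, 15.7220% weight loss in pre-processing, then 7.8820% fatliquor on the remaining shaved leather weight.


Total_raw = N * avg_wt = 75 * 33.5090 = 2513.1750 kg
Substrate = Total_raw * (1 - loss/100) = 2513.1750 * (1 - 15.7220/100) = 2118.0536 kg
Fat = Substrate * pct / 100 = 2118.0536 * 7.8820 / 100 = 166.9450 kg


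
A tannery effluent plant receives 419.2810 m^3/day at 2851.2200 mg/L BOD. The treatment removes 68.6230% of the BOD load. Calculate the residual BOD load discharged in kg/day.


Load_in = volume * conc / 1000 = 419.2810 * 2851.2200 / 1000 = 1195.4624 kg/day
Removed = Load_in * eff / 100 = 1195.4624 * 68.6230 / 100 = 820.3621 kg/day
Load_out = Load_in - Removed = 1195.4624 - 820.3621 = 375.1002 kg/day


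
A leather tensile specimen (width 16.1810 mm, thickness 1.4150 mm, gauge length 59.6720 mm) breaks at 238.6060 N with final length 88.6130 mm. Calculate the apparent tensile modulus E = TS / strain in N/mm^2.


TS = F / (w * t) = 238.6060 / (16.1810 * 1.4150) = 10.4212 N/mm^2
strain = (Lf - L0) / L0 = (88.6130 - 59.6720) / 59.6720 = 0.4850
E = TS / strain = 10.4212 / 0.4850 = 21.4870 N/mm^2


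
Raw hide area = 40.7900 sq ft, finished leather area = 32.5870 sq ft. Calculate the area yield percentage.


Formula: Yield = finished / raw * 100
Substituting: Yield = 32.5870 / 40.7900 * 100
Result: 79.8897 %


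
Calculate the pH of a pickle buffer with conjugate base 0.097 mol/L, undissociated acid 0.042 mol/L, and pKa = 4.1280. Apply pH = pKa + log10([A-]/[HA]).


ratio = [A-] / [HA] = 0.097 / 0.042 = 2.3095
log10(ratio) = 0.3635
pH = pKa + log10(ratio) = 4.1280 + 0.3635 = 4.4915


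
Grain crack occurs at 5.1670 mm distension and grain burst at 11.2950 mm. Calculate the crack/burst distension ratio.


Formula: Ratio = crack / burst
Substituting: Ratio = 5.1670 / 11.2950
Result: 0.4575


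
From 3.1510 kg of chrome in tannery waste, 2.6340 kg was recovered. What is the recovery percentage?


Formula: Recovery = recovered / input * 100
Substituting: Recovery = 2.6340 / 3.1510 * 100
Result: 83.5925 %


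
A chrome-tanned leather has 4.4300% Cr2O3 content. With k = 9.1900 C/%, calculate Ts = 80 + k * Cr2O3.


Formula: Ts = 80 + k * Cr2O3
Substituting: Ts = 80 + 9.1900 * 4.4300
Result: 120.7117 C


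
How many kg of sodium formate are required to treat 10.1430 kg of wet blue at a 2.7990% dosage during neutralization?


Formula: Neutralizer = substrate * pct / 100
Substituting: Neutralizer = 10.1430 * 2.7990 / 100
Result: 0.2839 kg


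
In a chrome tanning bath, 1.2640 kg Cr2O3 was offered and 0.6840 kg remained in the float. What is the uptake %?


Formula: Uptake = (offered - residual) / offered * 100
Substituting: Uptake = (1.2640 - 0.6840) / 1.2640 * 100
Result: 45.8861 %


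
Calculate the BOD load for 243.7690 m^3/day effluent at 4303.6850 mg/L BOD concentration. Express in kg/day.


Formula: BOD_load = volume * conc / 1000
Substituting: BOD_load = 243.7690 * 4303.6850 / 1000
Result: 1049.1050 kg/day


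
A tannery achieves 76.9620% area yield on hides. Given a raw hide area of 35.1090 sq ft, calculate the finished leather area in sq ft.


Formula: finished = raw * yield / 100
Substituting: finished = 35.1090 * 76.9620 / 100
Result: 27.0206 sq ft


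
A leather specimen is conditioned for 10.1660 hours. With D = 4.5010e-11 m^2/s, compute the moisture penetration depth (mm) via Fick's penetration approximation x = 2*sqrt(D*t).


t = 10.1660 hr * 3600 = 36597.6000 s
D * t = 4.5010e-11 * 36597.6000 = 1.6473e-06
x = 2 * sqrt(D*t) = 2 * sqrt(1.6473e-06) = 0.00256691 m = 2.5669 mm


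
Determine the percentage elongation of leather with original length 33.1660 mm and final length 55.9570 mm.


Formula: Elongation = (Lf - L0) / L0 * 100
Substituting: Elongation = (55.9570 - 33.1660) / 33.1660 * 100
Result: 68.7180 %


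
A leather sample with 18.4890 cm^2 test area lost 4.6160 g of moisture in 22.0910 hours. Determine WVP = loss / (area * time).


Formula: WVP = loss / (area * time)
Substituting: WVP = 4.6160 / (18.4890 * 22.0910)
Result: 0.0113015 g/(cm^2*hr)


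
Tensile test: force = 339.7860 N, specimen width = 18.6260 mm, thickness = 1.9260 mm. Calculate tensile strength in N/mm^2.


Formula: TS = force / (width * thickness)
Substituting: TS = 339.7860 / (18.6260 * 1.9260)
Result: 9.4717 N/mm^2


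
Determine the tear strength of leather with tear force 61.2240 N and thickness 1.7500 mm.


Formula: Tear strength = force / thickness
Substituting: Tear strength = 61.2240 / 1.7500
Result: 34.9851 N/mm


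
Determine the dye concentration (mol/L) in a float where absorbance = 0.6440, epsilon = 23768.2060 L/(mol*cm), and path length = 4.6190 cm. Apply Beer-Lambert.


Formula: c = A / (epsilon * l)
Substituting: c = 0.6440 / (23768.2060 * 4.6190)
Result: 5.8660e-06 mol/L


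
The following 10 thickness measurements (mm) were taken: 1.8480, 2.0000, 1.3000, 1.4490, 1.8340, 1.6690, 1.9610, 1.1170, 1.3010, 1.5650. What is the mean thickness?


Formula: Average = sum / n
Substituting: Average = 16.0440 / 10
Result: 1.6044 mm


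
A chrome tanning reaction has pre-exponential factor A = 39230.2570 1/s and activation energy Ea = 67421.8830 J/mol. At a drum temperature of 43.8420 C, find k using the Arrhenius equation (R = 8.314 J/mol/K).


T_K = T_C + 273.15 = 43.8420 + 273.15 = 316.9920 K
exponent = -Ea / (R * T_K) = -67421.8830 / (8.314 * 316.9920) = -25.5825
k = A * exp(exponent) = 39230.2570 * exp(-25.5825) = 3.0429e-07 1/s


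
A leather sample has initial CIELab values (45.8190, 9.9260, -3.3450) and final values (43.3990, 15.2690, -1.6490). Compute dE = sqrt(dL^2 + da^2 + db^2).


dL = -2.4200, da = 5.3430, db = 1.6960
dE = sqrt((-2.4200)^2 + 5.3430^2 + 1.6960^2) = 6.1058


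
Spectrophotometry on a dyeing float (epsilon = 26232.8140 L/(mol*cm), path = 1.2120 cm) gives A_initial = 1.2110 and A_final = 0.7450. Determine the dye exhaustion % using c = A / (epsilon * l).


c_initial = A_i / (epsilon * l) = 1.2110 / (26232.8140 * 1.2120) = 3.8089e-05 mol/L
c_final = A_f / (epsilon * l) = 0.7450 / (26232.8140 * 1.2120) = 2.3432e-05 mol/L
Exhaustion = (c_initial - c_final) / c_initial * 100 = (3.8089e-05 - 2.3432e-05) / 3.8089e-05 * 100 = 38.4806 %


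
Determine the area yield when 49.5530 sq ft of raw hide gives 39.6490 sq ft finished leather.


Formula: Yield = finished / raw * 100
Substituting: Yield = 39.6490 / 49.5530 * 100
Result: 80.0133 %


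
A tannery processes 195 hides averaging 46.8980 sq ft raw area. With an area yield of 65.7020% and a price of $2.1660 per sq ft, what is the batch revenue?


Raw_total = N * avg_area = 195 * 46.8980 = 9145.1100 sq ft
Finished = Raw_total * yield / 100 = 9145.1100 * 65.7020 / 100 = 6008.5202 sq ft
Value = Finished * price = 6008.5202 * 2.1660 = 13014.4547 $


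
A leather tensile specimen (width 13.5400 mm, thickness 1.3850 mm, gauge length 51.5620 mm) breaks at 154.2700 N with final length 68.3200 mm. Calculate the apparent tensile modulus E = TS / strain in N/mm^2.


TS = F / (w * t) = 154.2700 / (13.5400 * 1.3850) = 8.2265 N/mm^2
strain = (Lf - L0) / L0 = (68.3200 - 51.5620) / 51.5620 = 0.3250
E = TS / strain = 8.2265 / 0.3250 = 25.3117 N/mm^2


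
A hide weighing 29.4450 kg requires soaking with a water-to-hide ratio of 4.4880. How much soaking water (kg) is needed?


Formula: Water = hide_weight * ratio
Substituting: Water = 29.4450 * 4.4880
Result: 132.1492 kg


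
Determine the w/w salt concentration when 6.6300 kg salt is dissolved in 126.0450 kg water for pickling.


Formula: Conc = salt / (water + salt) * 100
Substituting: Conc = 6.6300 / (126.0450 + 6.6300) * 100
Result: 4.9972 %


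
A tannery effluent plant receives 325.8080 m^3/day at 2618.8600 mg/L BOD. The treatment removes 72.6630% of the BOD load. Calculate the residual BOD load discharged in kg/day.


Load_in = volume * conc / 1000 = 325.8080 * 2618.8600 / 1000 = 853.2455 kg/day
Removed = Load_in * eff / 100 = 853.2455 * 72.6630 / 100 = 619.9938 kg/day
Load_out = Load_in - Removed = 853.2455 - 619.9938 = 233.2517 kg/day


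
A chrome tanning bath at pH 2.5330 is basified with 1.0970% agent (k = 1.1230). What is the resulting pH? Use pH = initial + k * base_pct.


Formula: pH_final = pH_initial + k * base_pct
Substituting: pH_final = 2.5330 + 1.1230 * 1.0970
Result: 3.7649


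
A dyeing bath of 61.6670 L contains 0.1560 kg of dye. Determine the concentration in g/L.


Formula: Conc = dye_mass(kg) / volume(L) * 1000
Substituting: Conc = 0.1560 / 61.6670 * 1000
Result: 2.5297 g/L


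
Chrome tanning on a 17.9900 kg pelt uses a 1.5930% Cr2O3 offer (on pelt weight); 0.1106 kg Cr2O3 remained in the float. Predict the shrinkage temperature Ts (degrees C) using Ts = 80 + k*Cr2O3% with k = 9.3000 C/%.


Offered = pelt * offer_pct / 100 = 17.9900 * 1.5930 / 100 = 0.2866 kg
Uptake = offered - residual = 0.2866 - 0.1106 = 0.1760 kg
Cr2O3% on pelt = uptake / pelt * 100 = 0.1760 / 17.9900 * 100 = 0.9782 %
Ts = 80 + k * Cr2O3% = 80 + 9.3000 * 0.9782 = 89.0974 C


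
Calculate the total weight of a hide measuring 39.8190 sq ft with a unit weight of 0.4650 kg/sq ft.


Formula: Weight = area * weight_per_sqft
Substituting: Weight = 39.8190 * 0.4650
Result: 18.5158 kg


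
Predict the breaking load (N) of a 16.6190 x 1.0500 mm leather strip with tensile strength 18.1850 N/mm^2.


Formula: F = TS * w * t
Substituting: F = 18.1850 * 16.6190 * 1.0500
Result: 317.3273 N


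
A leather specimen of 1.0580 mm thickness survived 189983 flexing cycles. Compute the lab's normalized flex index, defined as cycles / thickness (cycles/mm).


Formula: Index = cycles / thickness
Substituting: Index = 189983 / 1.0580
Result: 179568.0529 cycles/mm


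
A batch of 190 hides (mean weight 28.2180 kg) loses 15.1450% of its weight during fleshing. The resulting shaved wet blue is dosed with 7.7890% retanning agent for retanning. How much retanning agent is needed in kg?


Total_raw = N * avg_wt = 190 * 28.2180 = 5361.4200 kg
Substrate = Total_raw * (1 - loss/100) = 5361.4200 * (1 - 15.1450/100) = 4549.4329 kg
Retan = Substrate * pct / 100 = 4549.4329 * 7.7890 / 100 = 354.3553 kg


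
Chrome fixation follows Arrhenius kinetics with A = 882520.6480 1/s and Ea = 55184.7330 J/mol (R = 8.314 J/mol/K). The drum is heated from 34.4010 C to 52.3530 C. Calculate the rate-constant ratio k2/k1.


T1 = 34.4010 + 273.15 = 307.5510 K; T2 = 52.3530 + 273.15 = 325.5030 K
k1 = A * exp(-Ea/(R*T1)) = 882520.6480 * exp(-55184.7330/(8.314*307.5510)) = 3.7392e-04 1/s
k2 = A * exp(-Ea/(R*T2)) = 882520.6480 * exp(-55184.7330/(8.314*325.5030)) = 0.00122945 1/s
k2/k1 = 0.00122945 / 3.7392e-04 = 3.2880


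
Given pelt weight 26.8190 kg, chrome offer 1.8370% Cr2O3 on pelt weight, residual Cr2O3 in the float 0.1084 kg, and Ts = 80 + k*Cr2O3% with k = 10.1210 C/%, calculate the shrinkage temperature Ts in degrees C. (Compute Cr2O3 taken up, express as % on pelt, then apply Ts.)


Offered = pelt * offer_pct / 100 = 26.8190 * 1.8370 / 100 = 0.4927 kg
Uptake = offered - residual = 0.4927 - 0.1084 = 0.3843 kg
Cr2O3% on pelt = uptake / pelt * 100 = 0.3843 / 26.8190 * 100 = 1.4328 %
Ts = 80 + k * Cr2O3% = 80 + 10.1210 * 1.4328 = 94.5015 C


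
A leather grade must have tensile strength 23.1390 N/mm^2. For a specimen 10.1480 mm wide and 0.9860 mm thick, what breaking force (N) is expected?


Formula: F = TS * w * t
Substituting: F = 23.1390 * 10.1480 * 0.9860
Result: 231.5272 N


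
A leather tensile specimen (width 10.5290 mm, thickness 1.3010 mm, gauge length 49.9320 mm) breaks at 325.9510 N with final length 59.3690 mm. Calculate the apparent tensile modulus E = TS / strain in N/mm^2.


TS = F / (w * t) = 325.9510 / (10.5290 * 1.3010) = 23.7951 N/mm^2
strain = (Lf - L0) / L0 = (59.3690 - 49.9320) / 49.9320 = 0.1890
E = TS / strain = 23.7951 / 0.1890 = 125.9021 N/mm^2


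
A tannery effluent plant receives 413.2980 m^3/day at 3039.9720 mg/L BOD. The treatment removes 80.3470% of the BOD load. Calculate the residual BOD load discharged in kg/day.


Load_in = volume * conc / 1000 = 413.2980 * 3039.9720 / 1000 = 1256.4143 kg/day
Removed = Load_in * eff / 100 = 1256.4143 * 80.3470 / 100 = 1009.4912 kg/day
Load_out = Load_in - Removed = 1256.4143 - 1009.4912 = 246.9231 kg/day


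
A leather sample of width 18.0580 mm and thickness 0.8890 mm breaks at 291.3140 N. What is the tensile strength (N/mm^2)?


Formula: TS = force / (width * thickness)
Substituting: TS = 291.3140 / (18.0580 * 0.8890)
Result: 18.1464 N/mm^2


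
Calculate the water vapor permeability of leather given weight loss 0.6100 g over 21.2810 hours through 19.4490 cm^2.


Formula: WVP = loss / (area * time)
Substituting: WVP = 0.6100 / (19.4490 * 21.2810)
Result: 0.00147381 g/(cm^2*hr)


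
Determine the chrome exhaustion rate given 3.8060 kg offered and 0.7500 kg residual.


Formula: Uptake = (offered - residual) / offered * 100
Substituting: Uptake = (3.8060 - 0.7500) / 3.8060 * 100
Result: 80.2943 %


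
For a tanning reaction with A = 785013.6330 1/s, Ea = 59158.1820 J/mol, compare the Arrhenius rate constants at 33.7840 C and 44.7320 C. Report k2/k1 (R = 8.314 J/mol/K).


T1 = 33.7840 + 273.15 = 306.9340 K; T2 = 44.7320 + 273.15 = 317.8820 K
k1 = A * exp(-Ea/(R*T1)) = 785013.6330 * exp(-59158.1820/(8.314*306.9340)) = 6.7121e-05 1/s
k2 = A * exp(-Ea/(R*T2)) = 785013.6330 * exp(-59158.1820/(8.314*317.8820)) = 1.4914e-04 1/s
k2/k1 = 1.4914e-04 / 6.7121e-05 = 2.2220


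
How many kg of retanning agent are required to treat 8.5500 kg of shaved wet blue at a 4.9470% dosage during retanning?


Formula: Retan = substrate * pct / 100
Substituting: Retan = 8.5500 * 4.9470 / 100
Result: 0.4230 kg


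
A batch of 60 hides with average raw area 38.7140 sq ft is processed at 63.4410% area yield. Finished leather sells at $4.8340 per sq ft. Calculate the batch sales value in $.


Raw_total = N * avg_area = 60 * 38.7140 = 2322.8400 sq ft
Finished = Raw_total * yield / 100 = 2322.8400 * 63.4410 / 100 = 1473.6329 sq ft
Value = Finished * price = 1473.6329 * 4.8340 = 7123.5416 $


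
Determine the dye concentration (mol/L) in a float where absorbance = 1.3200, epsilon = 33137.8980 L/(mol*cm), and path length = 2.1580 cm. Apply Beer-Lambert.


Formula: c = A / (epsilon * l)
Substituting: c = 1.3200 / (33137.8980 * 2.1580)
Result: 1.8459e-05 mol/L


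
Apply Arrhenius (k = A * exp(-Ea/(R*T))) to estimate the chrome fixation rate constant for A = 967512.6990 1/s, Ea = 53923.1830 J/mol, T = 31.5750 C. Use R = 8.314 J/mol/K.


T_K = T_C + 273.15 = 31.5750 + 273.15 = 304.7250 K
exponent = -Ea / (R * T_K) = -53923.1830 / (8.314 * 304.7250) = -21.2842
k = A * exp(exponent) = 967512.6990 * exp(-21.2842) = 5.5213e-04 1/s


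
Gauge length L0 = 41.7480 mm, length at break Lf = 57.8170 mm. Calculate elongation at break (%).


Formula: Elongation = (Lf - L0) / L0 * 100
Substituting: Elongation = (57.8170 - 41.7480) / 41.7480 * 100
Result: 38.4905 %


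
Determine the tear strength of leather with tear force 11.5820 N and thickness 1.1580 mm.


Formula: Tear strength = force / thickness
Substituting: Tear strength = 11.5820 / 1.1580
Result: 10.0017 N/mm


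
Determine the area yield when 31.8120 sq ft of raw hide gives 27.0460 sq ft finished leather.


Formula: Yield = finished / raw * 100
Substituting: Yield = 27.0460 / 31.8120 * 100
Result: 85.0182 %


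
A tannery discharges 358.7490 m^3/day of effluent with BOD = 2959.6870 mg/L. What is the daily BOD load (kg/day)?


Formula: BOD_load = volume * conc / 1000
Substituting: BOD_load = 358.7490 * 2959.6870 / 1000
Result: 1061.7848 kg/day


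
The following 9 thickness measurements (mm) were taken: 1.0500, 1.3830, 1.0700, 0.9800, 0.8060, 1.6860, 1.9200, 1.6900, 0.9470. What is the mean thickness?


Formula: Average = sum / n
Substituting: Average = 11.5320 / 9
Result: 1.2813 mm


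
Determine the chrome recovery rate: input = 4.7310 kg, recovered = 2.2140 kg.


Formula: Recovery = recovered / input * 100
Substituting: Recovery = 2.2140 / 4.7310 * 100
Result: 46.7977 %


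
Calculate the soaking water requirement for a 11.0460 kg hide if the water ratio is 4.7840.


Formula: Water = hide_weight * ratio
Substituting: Water = 11.0460 * 4.7840
Result: 52.8441 kg


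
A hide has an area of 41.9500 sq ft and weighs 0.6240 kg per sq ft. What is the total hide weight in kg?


Formula: Weight = area * weight_per_sqft
Substituting: Weight = 41.9500 * 0.6240
Result: 26.1768 kg


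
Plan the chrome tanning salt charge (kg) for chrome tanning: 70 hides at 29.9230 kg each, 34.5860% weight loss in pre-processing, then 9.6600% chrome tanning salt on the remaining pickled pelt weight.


Total_raw = N * avg_wt = 70 * 29.9230 = 2094.6100 kg
Substrate = Total_raw * (1 - loss/100) = 2094.6100 * (1 - 34.5860/100) = 1370.1682 kg
Chrome = Substrate * pct / 100 = 1370.1682 * 9.6600 / 100 = 132.3582 kg


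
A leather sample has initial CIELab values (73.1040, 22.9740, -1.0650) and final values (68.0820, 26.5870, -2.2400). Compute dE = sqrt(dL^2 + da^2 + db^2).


dL = -5.0220, da = 3.6130, db = -1.1750
dE = sqrt((-5.0220)^2 + 3.6130^2 + (-1.1750)^2) = 6.2972


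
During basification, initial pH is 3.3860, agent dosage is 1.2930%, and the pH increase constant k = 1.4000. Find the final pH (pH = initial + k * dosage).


Formula: pH_final = pH_initial + k * base_pct
Substituting: pH_final = 3.3860 + 1.4000 * 1.2930
Result: 5.1962


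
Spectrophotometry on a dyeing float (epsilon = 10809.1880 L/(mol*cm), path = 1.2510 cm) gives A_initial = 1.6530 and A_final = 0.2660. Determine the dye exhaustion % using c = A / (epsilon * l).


c_initial = A_i / (epsilon * l) = 1.6530 / (10809.1880 * 1.2510) = 1.2224e-04 mol/L
c_final = A_f / (epsilon * l) = 0.2660 / (10809.1880 * 1.2510) = 1.9671e-05 mol/L
Exhaustion = (c_initial - c_final) / c_initial * 100 = (1.2224e-04 - 1.9671e-05) / 1.2224e-04 * 100 = 83.9080 %


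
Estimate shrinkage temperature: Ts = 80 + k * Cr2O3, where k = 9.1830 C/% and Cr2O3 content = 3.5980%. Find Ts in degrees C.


Formula: Ts = 80 + k * Cr2O3
Substituting: Ts = 80 + 9.1830 * 3.5980
Result: 113.0404 C


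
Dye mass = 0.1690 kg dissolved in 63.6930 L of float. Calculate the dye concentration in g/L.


Formula: Conc = dye_mass(kg) / volume(L) * 1000
Substituting: Conc = 0.1690 / 63.6930 * 1000
Result: 2.6534 g/L


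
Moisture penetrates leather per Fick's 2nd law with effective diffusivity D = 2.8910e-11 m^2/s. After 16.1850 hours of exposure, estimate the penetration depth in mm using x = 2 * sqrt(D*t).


t = 16.1850 hr * 3600 = 58266.0000 s
D * t = 2.8910e-11 * 58266.0000 = 1.6845e-06
x = 2 * sqrt(D*t) = 2 * sqrt(1.6845e-06) = 0.00259574 m = 2.5957 mm


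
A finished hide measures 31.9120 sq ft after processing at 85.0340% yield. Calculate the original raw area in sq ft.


Formula: raw = finished * 100 / yield
Substituting: raw = 31.9120 * 100 / 85.0340
Result: 37.5285 sq ft


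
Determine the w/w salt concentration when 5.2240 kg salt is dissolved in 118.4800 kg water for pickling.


Formula: Conc = salt / (water + salt) * 100
Substituting: Conc = 5.2240 / (118.4800 + 5.2240) * 100
Result: 4.2230 %


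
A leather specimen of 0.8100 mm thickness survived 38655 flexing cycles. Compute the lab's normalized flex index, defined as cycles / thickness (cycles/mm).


Formula: Index = cycles / thickness
Substituting: Index = 38655 / 0.8100
Result: 47722.2222 cycles/mm


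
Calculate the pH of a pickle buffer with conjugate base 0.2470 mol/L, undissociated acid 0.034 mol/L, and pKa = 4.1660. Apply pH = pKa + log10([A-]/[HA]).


ratio = [A-] / [HA] = 0.2470 / 0.034 = 7.2647
log10(ratio) = 0.8612
pH = pKa + log10(ratio) = 4.1660 + 0.8612 = 5.0272


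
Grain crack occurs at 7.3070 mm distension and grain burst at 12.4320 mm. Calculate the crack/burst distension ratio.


Formula: Ratio = crack / burst
Substituting: Ratio = 7.3070 / 12.4320
Result: 0.5878


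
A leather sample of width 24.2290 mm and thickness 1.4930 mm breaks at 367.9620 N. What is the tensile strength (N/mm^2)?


Formula: TS = force / (width * thickness)
Substituting: TS = 367.9620 / (24.2290 * 1.4930)
Result: 10.1720 N/mm^2


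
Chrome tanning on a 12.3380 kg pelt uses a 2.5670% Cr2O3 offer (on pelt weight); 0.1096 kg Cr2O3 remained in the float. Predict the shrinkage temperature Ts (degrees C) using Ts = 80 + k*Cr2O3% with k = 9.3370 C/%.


Offered = pelt * offer_pct / 100 = 12.3380 * 2.5670 / 100 = 0.3167 kg
Uptake = offered - residual = 0.3167 - 0.1096 = 0.2071 kg
Cr2O3% on pelt = uptake / pelt * 100 = 0.2071 / 12.3380 * 100 = 1.6787 %
Ts = 80 + k * Cr2O3% = 80 + 9.3370 * 1.6787 = 95.6739 C


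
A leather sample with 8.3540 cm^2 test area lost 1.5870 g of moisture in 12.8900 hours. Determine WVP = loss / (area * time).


Formula: WVP = loss / (area * time)
Substituting: WVP = 1.5870 / (8.3540 * 12.8900)
Result: 0.0147377 g/(cm^2*hr)


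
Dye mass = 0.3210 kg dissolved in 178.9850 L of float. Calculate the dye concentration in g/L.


Formula: Conc = dye_mass(kg) / volume(L) * 1000
Substituting: Conc = 0.3210 / 178.9850 * 1000
Result: 1.7934 g/L


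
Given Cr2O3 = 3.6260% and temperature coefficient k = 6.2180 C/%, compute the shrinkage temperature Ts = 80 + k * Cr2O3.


Formula: Ts = 80 + k * Cr2O3
Substituting: Ts = 80 + 6.2180 * 3.6260
Result: 102.5465 C


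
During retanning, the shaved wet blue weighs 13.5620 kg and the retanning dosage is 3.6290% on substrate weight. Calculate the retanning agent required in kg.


Formula: Retan = substrate * pct / 100
Substituting: Retan = 13.5620 * 3.6290 / 100
Result: 0.4922 kg


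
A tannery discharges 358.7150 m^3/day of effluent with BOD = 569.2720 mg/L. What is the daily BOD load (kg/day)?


Formula: BOD_load = volume * conc / 1000
Substituting: BOD_load = 358.7150 * 569.2720 / 1000
Result: 204.2064 kg/day


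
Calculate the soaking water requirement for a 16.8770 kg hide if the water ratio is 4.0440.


Formula: Water = hide_weight * ratio
Substituting: Water = 16.8770 * 4.0440
Result: 68.2506 kg


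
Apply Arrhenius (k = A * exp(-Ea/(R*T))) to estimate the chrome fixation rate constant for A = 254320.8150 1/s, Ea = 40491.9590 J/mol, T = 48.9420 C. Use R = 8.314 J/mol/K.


T_K = T_C + 273.15 = 48.9420 + 273.15 = 322.0920 K
exponent = -Ea / (R * T_K) = -40491.9590 / (8.314 * 322.0920) = -15.1209
k = A * exp(exponent) = 254320.8150 * exp(-15.1209) = 0.0689351 1/s


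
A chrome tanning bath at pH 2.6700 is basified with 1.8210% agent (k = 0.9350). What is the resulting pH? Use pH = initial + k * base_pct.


Formula: pH_final = pH_initial + k * base_pct
Substituting: pH_final = 2.6700 + 0.9350 * 1.8210
Result: 4.3726


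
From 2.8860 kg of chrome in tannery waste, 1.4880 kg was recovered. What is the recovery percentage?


Formula: Recovery = recovered / input * 100
Substituting: Recovery = 1.4880 / 2.8860 * 100
Result: 51.5593 %


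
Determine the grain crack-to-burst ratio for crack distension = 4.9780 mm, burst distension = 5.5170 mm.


Formula: Ratio = crack / burst
Substituting: Ratio = 4.9780 / 5.5170
Result: 0.9023


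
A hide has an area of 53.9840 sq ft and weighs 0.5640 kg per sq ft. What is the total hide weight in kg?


Formula: Weight = area * weight_per_sqft
Substituting: Weight = 53.9840 * 0.5640
Result: 30.4470 kg


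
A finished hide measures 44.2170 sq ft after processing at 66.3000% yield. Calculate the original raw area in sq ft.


Formula: raw = finished * 100 / yield
Substituting: raw = 44.2170 * 100 / 66.3000
Result: 66.6923 sq ft


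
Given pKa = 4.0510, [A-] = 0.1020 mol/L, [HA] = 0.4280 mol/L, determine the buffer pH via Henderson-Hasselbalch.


ratio = [A-] / [HA] = 0.1020 / 0.4280 = 0.2383
log10(ratio) = -0.6228
pH = pKa + log10(ratio) = 4.0510 - 0.6228 = 3.4282


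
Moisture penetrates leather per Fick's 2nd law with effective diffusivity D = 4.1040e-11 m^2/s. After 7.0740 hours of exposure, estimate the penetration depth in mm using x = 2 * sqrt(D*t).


t = 7.0740 hr * 3600 = 25466.4000 s
D * t = 4.1040e-11 * 25466.4000 = 1.0451e-06
x = 2 * sqrt(D*t) = 2 * sqrt(1.0451e-06) = 0.00204464 m = 2.0446 mm


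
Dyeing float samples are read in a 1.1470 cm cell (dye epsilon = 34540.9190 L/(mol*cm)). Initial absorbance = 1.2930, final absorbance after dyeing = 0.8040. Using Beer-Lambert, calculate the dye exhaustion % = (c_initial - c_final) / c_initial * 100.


c_initial = A_i / (epsilon * l) = 1.2930 / (34540.9190 * 1.1470) = 3.2636e-05 mol/L
c_final = A_f / (epsilon * l) = 0.8040 / (34540.9190 * 1.1470) = 2.0294e-05 mol/L
Exhaustion = (c_initial - c_final) / c_initial * 100 = (3.2636e-05 - 2.0294e-05) / 3.2636e-05 * 100 = 37.8190 %


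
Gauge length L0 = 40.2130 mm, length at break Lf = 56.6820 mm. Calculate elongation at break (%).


Formula: Elongation = (Lf - L0) / L0 * 100
Substituting: Elongation = (56.6820 - 40.2130) / 40.2130 * 100
Result: 40.9544 %


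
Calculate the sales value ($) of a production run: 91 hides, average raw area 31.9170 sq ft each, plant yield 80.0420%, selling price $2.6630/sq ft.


Raw_total = N * avg_area = 91 * 31.9170 = 2904.4470 sq ft
Finished = Raw_total * yield / 100 = 2904.4470 * 80.0420 / 100 = 2324.7775 sq ft
Value = Finished * price = 2324.7775 * 2.6630 = 6190.8824 $


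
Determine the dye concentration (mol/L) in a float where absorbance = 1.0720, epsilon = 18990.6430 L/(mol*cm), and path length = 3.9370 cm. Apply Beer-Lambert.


Formula: c = A / (epsilon * l)
Substituting: c = 1.0720 / (18990.6430 * 3.9370)
Result: 1.4338e-05 mol/L


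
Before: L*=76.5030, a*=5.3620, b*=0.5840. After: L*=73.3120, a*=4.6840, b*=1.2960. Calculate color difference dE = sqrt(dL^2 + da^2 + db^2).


dL = -3.1910, da = -0.6780, db = 0.7120
dE = sqrt((-3.1910)^2 + (-0.6780)^2 + 0.7120^2) = 3.3390


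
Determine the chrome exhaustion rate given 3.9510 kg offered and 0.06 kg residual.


Formula: Uptake = (offered - residual) / offered * 100
Substituting: Uptake = (3.9510 - 0.06) / 3.9510 * 100
Result: 98.4814 %


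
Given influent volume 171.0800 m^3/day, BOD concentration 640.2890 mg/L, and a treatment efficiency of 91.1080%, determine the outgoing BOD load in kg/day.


Load_in = volume * conc / 1000 = 171.0800 * 640.2890 / 1000 = 109.5406 kg/day
Removed = Load_in * eff / 100 = 109.5406 * 91.1080 / 100 = 99.8003 kg/day
Load_out = Load_in - Removed = 109.5406 - 99.8003 = 9.7404 kg/day


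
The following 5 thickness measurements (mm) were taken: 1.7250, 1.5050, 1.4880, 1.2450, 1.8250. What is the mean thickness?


Formula: Average = sum / n
Substituting: Average = 7.7880 / 5
Result: 1.5576 mm


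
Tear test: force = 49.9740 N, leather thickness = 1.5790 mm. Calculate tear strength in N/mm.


Formula: Tear strength = force / thickness
Substituting: Tear strength = 49.9740 / 1.5790
Result: 31.6491 N/mm


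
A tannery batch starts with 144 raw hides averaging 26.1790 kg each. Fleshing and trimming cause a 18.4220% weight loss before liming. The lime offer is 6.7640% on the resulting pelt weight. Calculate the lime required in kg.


Total_raw = N * avg_wt = 144 * 26.1790 = 3769.7760 kg
Substrate = Total_raw * (1 - loss/100) = 3769.7760 * (1 - 18.4220/100) = 3075.3079 kg
Lime = Substrate * pct / 100 = 3075.3079 * 6.7640 / 100 = 208.0138 kg


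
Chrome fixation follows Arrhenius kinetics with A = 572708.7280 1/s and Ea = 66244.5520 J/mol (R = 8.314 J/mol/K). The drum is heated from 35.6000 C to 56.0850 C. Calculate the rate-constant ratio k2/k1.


T1 = 35.6000 + 273.15 = 308.7500 K; T2 = 56.0850 + 273.15 = 329.2350 K
k1 = A * exp(-Ea/(R*T1)) = 572708.7280 * exp(-66244.5520/(8.314*308.7500)) = 3.5498e-06 1/s
k2 = A * exp(-Ea/(R*T2)) = 572708.7280 * exp(-66244.5520/(8.314*329.2350)) = 1.7683e-05 1/s
k2/k1 = 1.7683e-05 / 3.5498e-06 = 4.9813


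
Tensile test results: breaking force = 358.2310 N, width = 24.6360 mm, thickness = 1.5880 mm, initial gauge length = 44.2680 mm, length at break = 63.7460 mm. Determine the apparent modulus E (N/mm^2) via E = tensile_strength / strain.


TS = F / (w * t) = 358.2310 / (24.6360 * 1.5880) = 9.1568 N/mm^2
strain = (Lf - L0) / L0 = (63.7460 - 44.2680) / 44.2680 = 0.4400
E = TS / strain = 9.1568 / 0.4400 = 20.8108 N/mm^2


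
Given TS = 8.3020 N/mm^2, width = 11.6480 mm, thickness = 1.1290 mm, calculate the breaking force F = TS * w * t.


Formula: F = TS * w * t
Substituting: F = 8.3020 * 11.6480 * 1.1290
Result: 109.1762 N


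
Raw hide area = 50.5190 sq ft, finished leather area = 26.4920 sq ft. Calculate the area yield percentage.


Formula: Yield = finished / raw * 100
Substituting: Yield = 26.4920 / 50.5190 * 100
Result: 52.4397 %


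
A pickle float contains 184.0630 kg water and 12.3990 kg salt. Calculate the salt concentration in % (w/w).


Formula: Conc = salt / (water + salt) * 100
Substituting: Conc = 12.3990 / (184.0630 + 12.3990) * 100
Result: 6.3111 %


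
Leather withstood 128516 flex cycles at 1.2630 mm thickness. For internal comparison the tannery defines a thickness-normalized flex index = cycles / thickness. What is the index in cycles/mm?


Formula: Index = cycles / thickness
Substituting: Index = 128516 / 1.2630
Result: 101754.5527 cycles/mm


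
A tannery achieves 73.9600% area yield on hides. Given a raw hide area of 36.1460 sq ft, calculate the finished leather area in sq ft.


Formula: finished = raw * yield / 100
Substituting: finished = 36.1460 * 73.9600 / 100
Result: 26.7336 sq ft


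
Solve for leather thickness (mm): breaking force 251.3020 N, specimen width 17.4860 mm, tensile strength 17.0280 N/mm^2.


Formula: t = F / (TS * w)
Substituting: t = 251.3020 / (17.0280 * 17.4860)
Result: 0.8440 mm


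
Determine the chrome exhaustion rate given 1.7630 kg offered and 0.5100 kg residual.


Formula: Uptake = (offered - residual) / offered * 100
Substituting: Uptake = (1.7630 - 0.5100) / 1.7630 * 100
Result: 71.0720 %


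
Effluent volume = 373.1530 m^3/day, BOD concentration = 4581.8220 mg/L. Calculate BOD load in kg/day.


Formula: BOD_load = volume * conc / 1000
Substituting: BOD_load = 373.1530 * 4581.8220 / 1000
Result: 1709.7206 kg/day


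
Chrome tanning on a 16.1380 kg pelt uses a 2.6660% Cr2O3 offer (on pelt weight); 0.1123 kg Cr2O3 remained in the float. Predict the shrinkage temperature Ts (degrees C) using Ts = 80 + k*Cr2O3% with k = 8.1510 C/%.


Offered = pelt * offer_pct / 100 = 16.1380 * 2.6660 / 100 = 0.4302 kg
Uptake = offered - residual = 0.4302 - 0.1123 = 0.3179 kg
Cr2O3% on pelt = uptake / pelt * 100 = 0.3179 / 16.1380 * 100 = 1.9701 %
Ts = 80 + k * Cr2O3% = 80 + 8.1510 * 1.9701 = 96.0585 C


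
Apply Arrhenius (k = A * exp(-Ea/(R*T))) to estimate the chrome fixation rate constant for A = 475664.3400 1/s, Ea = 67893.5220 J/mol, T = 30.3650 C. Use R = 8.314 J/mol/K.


T_K = T_C + 273.15 = 30.3650 + 273.15 = 303.5150 K
exponent = -Ea / (R * T_K) = -67893.5220 / (8.314 * 303.5150) = -26.9053
k = A * exp(exponent) = 475664.3400 * exp(-26.9053) = 9.8281e-07 1/s


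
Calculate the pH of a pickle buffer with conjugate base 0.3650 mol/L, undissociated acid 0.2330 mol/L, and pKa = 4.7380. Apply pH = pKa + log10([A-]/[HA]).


ratio = [A-] / [HA] = 0.3650 / 0.2330 = 1.5665
log10(ratio) = 0.1949
pH = pKa + log10(ratio) = 4.7380 + 0.1949 = 4.9329


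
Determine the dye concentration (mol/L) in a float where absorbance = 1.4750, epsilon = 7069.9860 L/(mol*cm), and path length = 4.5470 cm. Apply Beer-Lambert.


Formula: c = A / (epsilon * l)
Substituting: c = 1.4750 / (7069.9860 * 4.5470)
Result: 4.5883e-05 mol/L


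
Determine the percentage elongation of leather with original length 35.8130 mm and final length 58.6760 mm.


Formula: Elongation = (Lf - L0) / L0 * 100
Substituting: Elongation = (58.6760 - 35.8130) / 35.8130 * 100
Result: 63.8399 %


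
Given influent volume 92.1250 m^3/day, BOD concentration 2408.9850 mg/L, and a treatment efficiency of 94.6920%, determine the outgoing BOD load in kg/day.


Load_in = volume * conc / 1000 = 92.1250 * 2408.9850 / 1000 = 221.9277 kg/day
Removed = Load_in * eff / 100 = 221.9277 * 94.6920 / 100 = 210.1478 kg/day
Load_out = Load_in - Removed = 221.9277 - 210.1478 = 11.7799 kg/day


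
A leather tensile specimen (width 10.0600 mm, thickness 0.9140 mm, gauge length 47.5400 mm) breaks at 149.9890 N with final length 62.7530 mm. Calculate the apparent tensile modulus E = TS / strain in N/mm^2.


TS = F / (w * t) = 149.9890 / (10.0600 * 0.9140) = 16.3123 N/mm^2
strain = (Lf - L0) / L0 = (62.7530 - 47.5400) / 47.5400 = 0.3200
E = TS / strain = 16.3123 / 0.3200 = 50.9753 N/mm^2


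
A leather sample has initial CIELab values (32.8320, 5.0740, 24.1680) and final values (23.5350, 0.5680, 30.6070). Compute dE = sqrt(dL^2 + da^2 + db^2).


dL = -9.2970, da = -4.5060, db = 6.4390
dE = sqrt((-9.2970)^2 + (-4.5060)^2 + 6.4390^2) = 12.1737


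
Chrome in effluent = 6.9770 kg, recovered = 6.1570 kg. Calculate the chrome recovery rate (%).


Formula: Recovery = recovered / input * 100
Substituting: Recovery = 6.1570 / 6.9770 * 100
Result: 88.2471 %


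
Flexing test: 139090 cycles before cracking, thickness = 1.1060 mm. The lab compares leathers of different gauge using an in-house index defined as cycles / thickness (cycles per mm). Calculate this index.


Formula: Index = cycles / thickness
Substituting: Index = 139090 / 1.1060
Result: 125759.4937 cycles/mm


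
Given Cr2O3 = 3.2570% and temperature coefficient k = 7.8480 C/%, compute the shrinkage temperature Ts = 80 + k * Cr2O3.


Formula: Ts = 80 + k * Cr2O3
Substituting: Ts = 80 + 7.8480 * 3.2570
Result: 105.5609 C


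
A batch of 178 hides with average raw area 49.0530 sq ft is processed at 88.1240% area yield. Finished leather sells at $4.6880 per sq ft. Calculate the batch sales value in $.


Raw_total = N * avg_area = 178 * 49.0530 = 8731.4340 sq ft
Finished = Raw_total * yield / 100 = 8731.4340 * 88.1240 / 100 = 7694.4889 sq ft
Value = Finished * price = 7694.4889 * 4.6880 = 36071.7640 $


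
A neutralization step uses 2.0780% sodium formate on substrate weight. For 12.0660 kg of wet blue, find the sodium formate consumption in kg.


Formula: Neutralizer = substrate * pct / 100
Substituting: Neutralizer = 12.0660 * 2.0780 / 100
Result: 0.2507 kg


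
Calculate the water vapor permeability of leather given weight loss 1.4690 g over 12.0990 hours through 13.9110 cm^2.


Formula: WVP = loss / (area * time)
Substituting: WVP = 1.4690 / (13.9110 * 12.0990)
Result: 0.00872798 g/(cm^2*hr)


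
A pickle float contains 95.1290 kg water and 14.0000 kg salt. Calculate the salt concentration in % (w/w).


Formula: Conc = salt / (water + salt) * 100
Substituting: Conc = 14.0000 / (95.1290 + 14.0000) * 100
Result: 12.8289 %


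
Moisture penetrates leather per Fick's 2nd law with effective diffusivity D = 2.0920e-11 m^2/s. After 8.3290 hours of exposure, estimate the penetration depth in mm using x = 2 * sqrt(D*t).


t = 8.3290 hr * 3600 = 29984.4000 s
D * t = 2.0920e-11 * 29984.4000 = 6.2727e-07
x = 2 * sqrt(D*t) = 2 * sqrt(6.2727e-07) = 0.00158401 m = 1.5840 mm


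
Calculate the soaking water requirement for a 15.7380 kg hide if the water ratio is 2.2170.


Formula: Water = hide_weight * ratio
Substituting: Water = 15.7380 * 2.2170
Result: 34.8911 kg


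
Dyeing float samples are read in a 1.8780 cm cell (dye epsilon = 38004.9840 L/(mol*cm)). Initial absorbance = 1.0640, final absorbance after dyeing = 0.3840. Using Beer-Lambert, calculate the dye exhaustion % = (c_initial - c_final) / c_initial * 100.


c_initial = A_i / (epsilon * l) = 1.0640 / (38004.9840 * 1.8780) = 1.4908e-05 mol/L
c_final = A_f / (epsilon * l) = 0.3840 / (38004.9840 * 1.8780) = 5.3802e-06 mol/L
Exhaustion = (c_initial - c_final) / c_initial * 100 = (1.4908e-05 - 5.3802e-06) / 1.4908e-05 * 100 = 63.9098 %


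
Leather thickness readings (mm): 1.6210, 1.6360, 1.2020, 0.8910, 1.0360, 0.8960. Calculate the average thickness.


Formula: Average = sum / n
Substituting: Average = 7.2820 / 6
Result: 1.2137 mm
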